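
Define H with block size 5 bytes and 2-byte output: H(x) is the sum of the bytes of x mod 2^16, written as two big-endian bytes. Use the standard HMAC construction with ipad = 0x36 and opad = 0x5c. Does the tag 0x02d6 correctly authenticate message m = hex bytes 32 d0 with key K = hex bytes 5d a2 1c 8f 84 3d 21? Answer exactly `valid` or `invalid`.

Key hex bytes 5d a2 1c 8f 84 3d 21 is 7 bytes > B = 5, so hash it first: H(key) = 02 8c, then zero-pad to 5 bytes: K' = 02 8c 00 00 00.
K' ⊕ ipad = 34 ba 36 36 36; K' ⊕ opad = 5e d0 5c 5c 5c.
Inner hash: sum = 52+186+54+54+54+50+208 = 658 → 02 92.
Outer hash (recomputed tag): sum = 94+208+92+92+92+2+146 = 726 → 02 d6.
Recomputed tag = 02d6; claimed = 02d6 → match.

valid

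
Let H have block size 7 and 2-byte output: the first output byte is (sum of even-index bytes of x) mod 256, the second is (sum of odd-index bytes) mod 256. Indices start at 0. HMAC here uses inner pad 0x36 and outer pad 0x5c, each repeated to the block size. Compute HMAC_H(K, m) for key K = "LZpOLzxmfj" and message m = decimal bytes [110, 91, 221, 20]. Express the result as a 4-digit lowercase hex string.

Key "LZpOLzxmfj" = 4c 5a 70 4f 4c 7a 78 6d 66 6a is 10 bytes > B = 7, so hash it first: H(key) = e6 fa, then zero-pad to 7 bytes: K' = e6 fa 00 00 00 00 00.
K' ⊕ ipad = d0 cc 36 36 36 36 36.  K' ⊕ opad = ba a6 5c 5c 5c 5c 5c.
Inner input = (K'⊕ipad) ∥ m = d0 cc 36 36 36 36 36 ∥ 6e 5b dd 14.
Inner hash: even-index sum = 481 mod 256 = 225; odd-index sum = 643 mod 256 = 131 → e1 83.
Outer input = (K'⊕opad) ∥ inner = ba a6 5c 5c 5c 5c 5c ∥ e1 83.
Outer hash (tag): even-index sum = 593 mod 256 = 81; odd-index sum = 575 mod 256 = 63 → 51 3f.

513f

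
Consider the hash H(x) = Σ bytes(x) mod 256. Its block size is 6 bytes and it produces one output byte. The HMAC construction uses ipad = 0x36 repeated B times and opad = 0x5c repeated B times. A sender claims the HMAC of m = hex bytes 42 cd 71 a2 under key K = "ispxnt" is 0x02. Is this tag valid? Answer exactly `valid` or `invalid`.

Key "ispxnt" = 69 73 70 78 6e 74 is exactly B = 6 bytes: K' = 69 73 70 78 6e 74.
K' ⊕ ipad = 5f 45 46 4e 58 42; K' ⊕ opad = 35 2f 2c 24 32 28.
Inner hash: sum = 95+69+70+78+88+66+66+205+113+162 = 1012; mod 256 = 244 → f4.
Outer hash (recomputed tag): sum = 53+47+44+36+50+40+244 = 514; mod 256 = 2 → 02.
Recomputed tag = 02; claimed = 02 → match.

valid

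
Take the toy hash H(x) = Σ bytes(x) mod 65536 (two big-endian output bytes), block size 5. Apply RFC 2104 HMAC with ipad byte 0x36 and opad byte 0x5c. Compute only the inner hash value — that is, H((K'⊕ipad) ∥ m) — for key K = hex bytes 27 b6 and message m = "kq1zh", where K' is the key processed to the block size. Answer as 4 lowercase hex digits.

0322

Key hex bytes 27 b6 is 2 bytes ≤ B = 5; zero-pad to 5 bytes: K' = 27 b6 00 00 00.
K' ⊕ ipad = 11 80 36 36 36.
Inner input = 11 80 36 36 36 ∥ 6b 71 31 7a 68.
Inner hash: sum = 17+128+54+54+54+107+113+49+122+104 = 802 → 03 22.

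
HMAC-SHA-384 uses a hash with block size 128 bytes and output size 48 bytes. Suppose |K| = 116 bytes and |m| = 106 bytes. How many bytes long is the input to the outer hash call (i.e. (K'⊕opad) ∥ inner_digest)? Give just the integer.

Key is 116 ≤ 128 bytes, zero-padded: |K'| = 128.
Outer input = (K'⊕opad) ∥ H(inner) → 128 + 48 = 176 bytes.

176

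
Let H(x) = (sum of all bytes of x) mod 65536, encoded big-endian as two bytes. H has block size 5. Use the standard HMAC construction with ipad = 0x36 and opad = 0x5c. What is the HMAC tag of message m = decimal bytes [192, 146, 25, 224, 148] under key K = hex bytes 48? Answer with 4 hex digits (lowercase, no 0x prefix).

01bd

Key hex bytes 48 is 1 byte ≤ B = 5; zero-pad to 5 bytes: K' = 48 00 00 00 00.
K' ⊕ ipad = 7e 36 36 36 36.  K' ⊕ opad = 14 5c 5c 5c 5c.
Inner input = (K'⊕ipad) ∥ m = 7e 36 36 36 36 ∥ c0 92 19 e0 94.
Inner hash: sum = 126+54+54+54+54+192+146+25+224+148 = 1077 → 04 35.
Outer input = (K'⊕opad) ∥ inner = 14 5c 5c 5c 5c ∥ 04 35.
Outer hash (tag): sum = 20+92+92+92+92+4+53 = 445 → 01 bd.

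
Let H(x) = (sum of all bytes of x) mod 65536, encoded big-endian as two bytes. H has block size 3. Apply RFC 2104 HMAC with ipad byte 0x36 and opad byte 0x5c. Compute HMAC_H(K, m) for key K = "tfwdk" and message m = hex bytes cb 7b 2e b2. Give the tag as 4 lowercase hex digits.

01de

Key "tfwdk" = 74 66 77 64 6b is 5 bytes > B = 3, so hash it first: H(key) = 02 20, then zero-pad to 3 bytes: K' = 02 20 00.
K' ⊕ ipad = 34 16 36.  K' ⊕ opad = 5e 7c 5c.
Inner input = (K'⊕ipad) ∥ m = 34 16 36 ∥ cb 7b 2e b2.
Inner hash: sum = 52+22+54+203+123+46+178 = 678 → 02 a6.
Outer input = (K'⊕opad) ∥ inner = 5e 7c 5c ∥ 02 a6.
Outer hash (tag): sum = 94+124+92+2+166 = 478 → 01 de.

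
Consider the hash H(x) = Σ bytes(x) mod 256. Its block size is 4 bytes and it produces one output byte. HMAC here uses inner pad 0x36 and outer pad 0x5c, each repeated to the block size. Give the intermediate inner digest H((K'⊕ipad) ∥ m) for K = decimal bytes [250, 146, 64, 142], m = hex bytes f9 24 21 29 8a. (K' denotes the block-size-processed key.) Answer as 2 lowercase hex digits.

Key decimal bytes [250, 146, 64, 142] = fa 92 40 8e is exactly B = 4 bytes: K' = fa 92 40 8e.
K' ⊕ ipad = cc a4 76 b8.
Inner input = cc a4 76 b8 ∥ f9 24 21 29 8a.
Inner hash: sum = 204+164+118+184+249+36+33+41+138 = 1167; mod 256 = 143 → 8f.

8f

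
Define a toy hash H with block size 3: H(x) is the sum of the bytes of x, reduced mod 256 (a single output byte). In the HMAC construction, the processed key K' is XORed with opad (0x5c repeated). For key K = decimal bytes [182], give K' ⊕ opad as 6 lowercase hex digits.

ea5c5c

Key decimal bytes [182] = b6 is 1 byte ≤ B = 3; zero-pad to 3 bytes: K' = b6 00 00.
XOR each byte with 0x5c: b6⊕5c=ea, 00⊕5c=5c, 00⊕5c=5c.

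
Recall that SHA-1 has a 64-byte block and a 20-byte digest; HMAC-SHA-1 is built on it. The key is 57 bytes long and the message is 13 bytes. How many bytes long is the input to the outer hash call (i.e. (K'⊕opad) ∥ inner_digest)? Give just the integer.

Key is 57 ≤ 64 bytes, zero-padded: |K'| = 64.
Outer input = (K'⊕opad) ∥ H(inner) → 64 + 20 = 84 bytes.

84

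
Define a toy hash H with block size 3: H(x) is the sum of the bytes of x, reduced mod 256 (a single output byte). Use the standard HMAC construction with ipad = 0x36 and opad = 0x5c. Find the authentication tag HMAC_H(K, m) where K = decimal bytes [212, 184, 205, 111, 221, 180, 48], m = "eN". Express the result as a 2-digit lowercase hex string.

Key decimal bytes [212, 184, 205, 111, 221, 180, 48] = d4 b8 cd 6f dd b4 30 is 7 bytes > B = 3, so hash it first: H(key) = 89, then zero-pad to 3 bytes: K' = 89 00 00.
K' ⊕ ipad = bf 36 36.  K' ⊕ opad = d5 5c 5c.
Inner input = (K'⊕ipad) ∥ m = bf 36 36 ∥ 65 4e.
Inner hash: sum = 191+54+54+101+78 = 478; mod 256 = 222 → de.
Outer input = (K'⊕opad) ∥ inner = d5 5c 5c ∥ de.
Outer hash (tag): sum = 213+92+92+222 = 619; mod 256 = 107 → 6b.

6b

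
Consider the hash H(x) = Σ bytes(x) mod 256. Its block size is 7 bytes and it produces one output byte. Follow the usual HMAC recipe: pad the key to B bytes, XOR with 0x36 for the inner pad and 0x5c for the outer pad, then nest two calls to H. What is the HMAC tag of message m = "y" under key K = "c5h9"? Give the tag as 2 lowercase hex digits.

Key "c5h9" = 63 35 68 39 is 4 bytes ≤ B = 7; zero-pad to 7 bytes: K' = 63 35 68 39 00 00 00.
K' ⊕ ipad = 55 03 5e 0f 36 36 36.  K' ⊕ opad = 3f 69 34 65 5c 5c 5c.
Inner input = (K'⊕ipad) ∥ m = 55 03 5e 0f 36 36 36 ∥ 79.
Inner hash: sum = 85+3+94+15+54+54+54+121 = 480; mod 256 = 224 → e0.
Outer input = (K'⊕opad) ∥ inner = 3f 69 34 65 5c 5c 5c ∥ e0.
Outer hash (tag): sum = 63+105+52+101+92+92+92+224 = 821; mod 256 = 53 → 35.

35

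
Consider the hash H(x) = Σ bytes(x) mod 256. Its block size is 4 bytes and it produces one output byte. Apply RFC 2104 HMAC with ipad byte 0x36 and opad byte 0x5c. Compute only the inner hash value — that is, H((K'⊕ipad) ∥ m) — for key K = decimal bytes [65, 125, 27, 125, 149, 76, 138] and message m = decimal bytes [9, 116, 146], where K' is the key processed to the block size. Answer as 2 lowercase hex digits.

a8

Key decimal bytes [65, 125, 27, 125, 149, 76, 138] = 41 7d 1b 7d 95 4c 8a is 7 bytes > B = 4, so hash it first: H(key) = c1, then zero-pad to 4 bytes: K' = c1 00 00 00.
K' ⊕ ipad = f7 36 36 36.
Inner input = f7 36 36 36 ∥ 09 74 92.
Inner hash: sum = 247+54+54+54+9+116+146 = 680; mod 256 = 168 → a8.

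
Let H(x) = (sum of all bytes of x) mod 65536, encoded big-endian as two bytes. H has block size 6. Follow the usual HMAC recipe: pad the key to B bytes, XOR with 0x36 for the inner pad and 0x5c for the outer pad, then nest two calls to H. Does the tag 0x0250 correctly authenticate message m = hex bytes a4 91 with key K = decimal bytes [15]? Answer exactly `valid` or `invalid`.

Key decimal bytes [15] = 0f is 1 byte ≤ B = 6; zero-pad to 6 bytes: K' = 0f 00 00 00 00 00.
K' ⊕ ipad = 39 36 36 36 36 36; K' ⊕ opad = 53 5c 5c 5c 5c 5c.
Inner hash: sum = 57+54+54+54+54+54+164+145 = 636 → 02 7c.
Outer hash (recomputed tag): sum = 83+92+92+92+92+92+2+124 = 669 → 02 9d.
Recomputed tag = 029d; claimed = 0250 → mismatch.

invalid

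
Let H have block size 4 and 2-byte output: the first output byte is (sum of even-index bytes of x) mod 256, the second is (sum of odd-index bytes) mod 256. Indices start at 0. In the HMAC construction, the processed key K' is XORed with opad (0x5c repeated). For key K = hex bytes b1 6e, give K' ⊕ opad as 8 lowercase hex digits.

ed325c5c

Key hex bytes b1 6e is 2 bytes ≤ B = 4; zero-pad to 4 bytes: K' = b1 6e 00 00.
XOR each byte with 0x5c: b1⊕5c=ed, 6e⊕5c=32, 00⊕5c=5c, 00⊕5c=5c.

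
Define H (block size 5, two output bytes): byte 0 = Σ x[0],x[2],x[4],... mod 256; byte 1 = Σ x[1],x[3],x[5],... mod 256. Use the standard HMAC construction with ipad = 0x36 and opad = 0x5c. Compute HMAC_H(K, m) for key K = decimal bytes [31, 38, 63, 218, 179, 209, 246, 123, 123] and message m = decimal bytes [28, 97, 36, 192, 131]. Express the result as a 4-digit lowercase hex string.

09ad

Key decimal bytes [31, 38, 63, 218, 179, 209, 246, 123, 123] = 1f 26 3f da b3 d1 f6 7b 7b is 9 bytes > B = 5, so hash it first: H(key) = 82 4c, then zero-pad to 5 bytes: K' = 82 4c 00 00 00.
K' ⊕ ipad = b4 7a 36 36 36.  K' ⊕ opad = de 10 5c 5c 5c.
Inner input = (K'⊕ipad) ∥ m = b4 7a 36 36 36 ∥ 1c 61 24 c0 83.
Inner hash: even-index sum = 577 mod 256 = 65; odd-index sum = 371 mod 256 = 115 → 41 73.
Outer input = (K'⊕opad) ∥ inner = de 10 5c 5c 5c ∥ 41 73.
Outer hash (tag): even-index sum = 521 mod 256 = 9; odd-index sum = 173 mod 256 = 173 → 09 ad.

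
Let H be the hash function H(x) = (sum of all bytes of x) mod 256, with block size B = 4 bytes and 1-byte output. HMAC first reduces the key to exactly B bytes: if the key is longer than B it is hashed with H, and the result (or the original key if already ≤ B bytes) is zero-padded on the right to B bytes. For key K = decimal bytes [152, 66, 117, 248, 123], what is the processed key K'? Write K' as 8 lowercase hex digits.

c2000000

|K| = 5 > B = 4, so first hash the key.
H(K): sum = 152+66+117+248+123 = 706; mod 256 = 194 → c2.
Zero-pad H(K) = c2 to 4 bytes: K' = c2 00 00 00.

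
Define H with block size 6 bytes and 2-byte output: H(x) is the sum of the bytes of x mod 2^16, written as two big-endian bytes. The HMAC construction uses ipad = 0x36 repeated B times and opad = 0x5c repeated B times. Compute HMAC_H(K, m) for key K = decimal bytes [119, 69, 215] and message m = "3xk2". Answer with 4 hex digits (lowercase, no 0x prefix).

0265

Key decimal bytes [119, 69, 215] = 77 45 d7 is 3 bytes ≤ B = 6; zero-pad to 6 bytes: K' = 77 45 d7 00 00 00.
K' ⊕ ipad = 41 73 e1 36 36 36.  K' ⊕ opad = 2b 19 8b 5c 5c 5c.
Inner input = (K'⊕ipad) ∥ m = 41 73 e1 36 36 36 ∥ 33 78 6b 32.
Inner hash: sum = 65+115+225+54+54+54+51+120+107+50 = 895 → 03 7f.
Outer input = (K'⊕opad) ∥ inner = 2b 19 8b 5c 5c 5c ∥ 03 7f.
Outer hash (tag): sum = 43+25+139+92+92+92+3+127 = 613 → 02 65.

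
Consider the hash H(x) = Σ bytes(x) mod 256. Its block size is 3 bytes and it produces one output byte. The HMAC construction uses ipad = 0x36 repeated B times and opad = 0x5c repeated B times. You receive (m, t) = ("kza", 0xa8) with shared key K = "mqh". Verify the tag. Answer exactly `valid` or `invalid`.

invalid

Key "mqh" = 6d 71 68 is exactly B = 3 bytes: K' = 6d 71 68.
K' ⊕ ipad = 5b 47 5e; K' ⊕ opad = 31 2d 34.
Inner hash: sum = 91+71+94+107+122+97 = 582; mod 256 = 70 → 46.
Outer hash (recomputed tag): sum = 49+45+52+70 = 216 → d8.
Recomputed tag = d8; claimed = a8 → mismatch.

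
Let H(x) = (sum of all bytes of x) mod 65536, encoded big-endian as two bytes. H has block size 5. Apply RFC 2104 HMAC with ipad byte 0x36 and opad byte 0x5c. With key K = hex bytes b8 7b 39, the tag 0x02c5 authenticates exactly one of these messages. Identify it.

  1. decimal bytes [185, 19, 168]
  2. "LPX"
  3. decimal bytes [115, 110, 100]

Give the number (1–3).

Key hex bytes b8 7b 39 is 3 bytes ≤ B = 5; zero-pad to 5 bytes: K' = b8 7b 39 00 00.
K' ⊕ ipad = 8e 4d 0f 36 36; K' ⊕ opad = e4 27 65 5c 5c.
m1: inner = H(8e 4d 0f 36 36 b9 13 a8) = 02 ca; tag = H(e4 27 65 5c 5c 02 ca) = 02f4
m2: inner = H(8e 4d 0f 36 36 4c 50 58) = 02 4a; tag = H(e4 27 65 5c 5c 02 4a) = 0274
m3: inner = H(8e 4d 0f 36 36 73 6e 64) = 02 9b; tag = H(e4 27 65 5c 5c 02 9b) = 02c5 ← matches

3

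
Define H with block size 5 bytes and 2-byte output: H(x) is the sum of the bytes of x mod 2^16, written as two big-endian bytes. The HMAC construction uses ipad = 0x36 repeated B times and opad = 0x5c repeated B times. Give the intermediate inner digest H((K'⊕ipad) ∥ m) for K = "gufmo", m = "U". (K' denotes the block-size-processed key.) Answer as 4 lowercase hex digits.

Key "gufmo" = 67 75 66 6d 6f is exactly B = 5 bytes: K' = 67 75 66 6d 6f.
K' ⊕ ipad = 51 43 50 5b 59.
Inner input = 51 43 50 5b 59 ∥ 55.
Inner hash: sum = 81+67+80+91+89+85 = 493 → 01 ed.

01ed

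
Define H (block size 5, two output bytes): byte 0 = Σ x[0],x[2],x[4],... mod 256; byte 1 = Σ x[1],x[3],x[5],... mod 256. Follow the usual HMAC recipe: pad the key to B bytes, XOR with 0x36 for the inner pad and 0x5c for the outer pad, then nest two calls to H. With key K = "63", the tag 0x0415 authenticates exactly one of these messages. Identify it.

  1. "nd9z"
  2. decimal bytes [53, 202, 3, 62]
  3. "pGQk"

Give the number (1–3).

1

Key "63" = 36 33 is 2 bytes ≤ B = 5; zero-pad to 5 bytes: K' = 36 33 00 00 00.
K' ⊕ ipad = 00 05 36 36 36; K' ⊕ opad = 6a 6f 5c 5c 5c.
m1: inner = H(00 05 36 36 36 6e 64 39 7a) = 4a e2; tag = H(6a 6f 5c 5c 5c 4a e2) = 0415 ← matches
m2: inner = H(00 05 36 36 36 35 ca 03 3e) = 74 73; tag = H(6a 6f 5c 5c 5c 74 73) = 953f
m3: inner = H(00 05 36 36 36 70 47 51 6b) = 1e fc; tag = H(6a 6f 5c 5c 5c 1e fc) = 1ee9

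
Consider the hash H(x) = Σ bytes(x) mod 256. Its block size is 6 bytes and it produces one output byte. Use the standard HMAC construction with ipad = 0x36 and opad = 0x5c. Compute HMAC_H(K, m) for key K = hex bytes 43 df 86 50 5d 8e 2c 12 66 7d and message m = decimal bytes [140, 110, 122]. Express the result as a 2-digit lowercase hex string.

d8

Key hex bytes 43 df 86 50 5d 8e 2c 12 66 7d is 10 bytes > B = 6, so hash it first: H(key) = 04, then zero-pad to 6 bytes: K' = 04 00 00 00 00 00.
K' ⊕ ipad = 32 36 36 36 36 36.  K' ⊕ opad = 58 5c 5c 5c 5c 5c.
Inner input = (K'⊕ipad) ∥ m = 32 36 36 36 36 36 ∥ 8c 6e 7a.
Inner hash: sum = 50+54+54+54+54+54+140+110+122 = 692; mod 256 = 180 → b4.
Outer input = (K'⊕opad) ∥ inner = 58 5c 5c 5c 5c 5c ∥ b4.
Outer hash (tag): sum = 88+92+92+92+92+92+180 = 728; mod 256 = 216 → d8.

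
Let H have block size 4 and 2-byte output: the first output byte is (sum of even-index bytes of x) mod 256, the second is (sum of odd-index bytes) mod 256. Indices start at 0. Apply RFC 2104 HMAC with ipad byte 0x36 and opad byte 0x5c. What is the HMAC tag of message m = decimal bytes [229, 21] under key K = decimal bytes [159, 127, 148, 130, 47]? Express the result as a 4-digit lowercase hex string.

093b

Key decimal bytes [159, 127, 148, 130, 47] = 9f 7f 94 82 2f is 5 bytes > B = 4, so hash it first: H(key) = 62 01, then zero-pad to 4 bytes: K' = 62 01 00 00.
K' ⊕ ipad = 54 37 36 36.  K' ⊕ opad = 3e 5d 5c 5c.
Inner input = (K'⊕ipad) ∥ m = 54 37 36 36 ∥ e5 15.
Inner hash: even-index sum = 367 mod 256 = 111; odd-index sum = 130 mod 256 = 130 → 6f 82.
Outer input = (K'⊕opad) ∥ inner = 3e 5d 5c 5c ∥ 6f 82.
Outer hash (tag): even-index sum = 265 mod 256 = 9; odd-index sum = 315 mod 256 = 59 → 09 3b.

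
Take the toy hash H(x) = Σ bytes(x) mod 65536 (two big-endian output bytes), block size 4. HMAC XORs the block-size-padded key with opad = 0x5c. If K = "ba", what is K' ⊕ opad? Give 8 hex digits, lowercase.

Key "ba" = 62 61 is 2 bytes ≤ B = 4; zero-pad to 4 bytes: K' = 62 61 00 00.
XOR each byte with 0x5c: 62⊕5c=3e, 61⊕5c=3d, 00⊕5c=5c, 00⊕5c=5c.

3e3d5c5c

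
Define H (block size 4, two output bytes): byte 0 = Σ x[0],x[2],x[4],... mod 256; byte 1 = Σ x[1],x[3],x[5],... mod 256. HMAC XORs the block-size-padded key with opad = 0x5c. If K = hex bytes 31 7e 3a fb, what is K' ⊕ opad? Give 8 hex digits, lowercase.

6d2266a7

Key hex bytes 31 7e 3a fb is exactly B = 4 bytes: K' = 31 7e 3a fb.
XOR each byte with 0x5c: 31⊕5c=6d, 7e⊕5c=22, 3a⊕5c=66, fb⊕5c=a7.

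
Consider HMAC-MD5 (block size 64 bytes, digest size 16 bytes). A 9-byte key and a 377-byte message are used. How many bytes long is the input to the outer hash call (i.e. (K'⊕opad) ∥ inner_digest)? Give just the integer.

80

Key is 9 ≤ 64 bytes, zero-padded: |K'| = 64.
Outer input = (K'⊕opad) ∥ H(inner) → 64 + 16 = 80 bytes.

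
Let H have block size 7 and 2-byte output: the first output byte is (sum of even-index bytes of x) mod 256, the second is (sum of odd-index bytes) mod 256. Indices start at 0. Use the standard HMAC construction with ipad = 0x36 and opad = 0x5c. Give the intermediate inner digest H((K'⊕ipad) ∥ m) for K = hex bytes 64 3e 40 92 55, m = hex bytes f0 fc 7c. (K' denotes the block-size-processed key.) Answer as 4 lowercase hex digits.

5d4e

Key hex bytes 64 3e 40 92 55 is 5 bytes ≤ B = 7; zero-pad to 7 bytes: K' = 64 3e 40 92 55 00 00.
K' ⊕ ipad = 52 08 76 a4 63 36 36.
Inner input = 52 08 76 a4 63 36 36 ∥ f0 fc 7c.
Inner hash: even-index sum = 605 mod 256 = 93; odd-index sum = 590 mod 256 = 78 → 5d 4e.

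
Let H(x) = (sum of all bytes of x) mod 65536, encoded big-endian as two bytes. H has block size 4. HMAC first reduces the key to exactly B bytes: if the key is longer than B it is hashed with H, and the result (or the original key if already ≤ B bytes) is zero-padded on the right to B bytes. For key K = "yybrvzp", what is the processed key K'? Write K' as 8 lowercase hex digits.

|K| = 7 > B = 4, so first hash the key.
H(K): sum = 121+121+98+114+118+122+112 = 806 → 03 26.
Zero-pad H(K) = 03 26 to 4 bytes: K' = 03 26 00 00.

03260000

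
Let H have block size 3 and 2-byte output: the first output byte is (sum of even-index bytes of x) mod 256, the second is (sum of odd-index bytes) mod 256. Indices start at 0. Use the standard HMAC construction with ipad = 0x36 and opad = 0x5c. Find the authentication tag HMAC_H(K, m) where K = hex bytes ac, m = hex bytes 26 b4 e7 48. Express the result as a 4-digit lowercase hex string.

Key hex bytes ac is 1 byte ≤ B = 3; zero-pad to 3 bytes: K' = ac 00 00.
K' ⊕ ipad = 9a 36 36.  K' ⊕ opad = f0 5c 5c.
Inner input = (K'⊕ipad) ∥ m = 9a 36 36 ∥ 26 b4 e7 48.
Inner hash: even-index sum = 460 mod 256 = 204; odd-index sum = 323 mod 256 = 67 → cc 43.
Outer input = (K'⊕opad) ∥ inner = f0 5c 5c ∥ cc 43.
Outer hash (tag): even-index sum = 399 mod 256 = 143; odd-index sum = 296 mod 256 = 40 → 8f 28.

8f28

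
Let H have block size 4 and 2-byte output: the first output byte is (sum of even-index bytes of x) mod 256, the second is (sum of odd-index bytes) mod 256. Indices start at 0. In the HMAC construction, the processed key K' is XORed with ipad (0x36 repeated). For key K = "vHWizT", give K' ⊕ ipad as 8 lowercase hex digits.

Key "vHWizT" = 76 48 57 69 7a 54 is 6 bytes > B = 4, so hash it first: H(key) = 47 05, then zero-pad to 4 bytes: K' = 47 05 00 00.
XOR each byte with 0x36: 47⊕36=71, 05⊕36=33, 00⊕36=36, 00⊕36=36.

71333636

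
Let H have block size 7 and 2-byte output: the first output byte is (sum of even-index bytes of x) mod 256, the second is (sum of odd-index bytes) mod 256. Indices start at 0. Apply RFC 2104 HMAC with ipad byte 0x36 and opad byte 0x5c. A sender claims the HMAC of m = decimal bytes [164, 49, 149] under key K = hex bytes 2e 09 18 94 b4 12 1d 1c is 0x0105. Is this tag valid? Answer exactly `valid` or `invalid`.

invalid

Key hex bytes 2e 09 18 94 b4 12 1d 1c is 8 bytes > B = 7, so hash it first: H(key) = 17 cb, then zero-pad to 7 bytes: K' = 17 cb 00 00 00 00 00.
K' ⊕ ipad = 21 fd 36 36 36 36 36; K' ⊕ opad = 4b 97 5c 5c 5c 5c 5c.
Inner hash: even-index sum = 244 mod 256 = 244; odd-index sum = 674 mod 256 = 162 → f4 a2.
Outer hash (recomputed tag): even-index sum = 513 mod 256 = 1; odd-index sum = 579 mod 256 = 67 → 01 43.
Recomputed tag = 0143; claimed = 0105 → mismatch.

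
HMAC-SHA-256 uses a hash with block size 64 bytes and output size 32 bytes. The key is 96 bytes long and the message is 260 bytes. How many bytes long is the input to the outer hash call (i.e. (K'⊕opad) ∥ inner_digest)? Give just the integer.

Key is 96 > 64 bytes, so it is hashed to 32 bytes then zero-padded to 64: |K'| = 64.
Outer input = (K'⊕opad) ∥ H(inner) → 64 + 32 = 96 bytes.

96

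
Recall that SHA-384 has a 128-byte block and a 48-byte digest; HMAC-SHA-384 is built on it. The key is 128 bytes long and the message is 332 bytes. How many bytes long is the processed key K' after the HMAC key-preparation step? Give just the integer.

128

Key is 128 ≤ 128 bytes, zero-padded: |K'| = 128.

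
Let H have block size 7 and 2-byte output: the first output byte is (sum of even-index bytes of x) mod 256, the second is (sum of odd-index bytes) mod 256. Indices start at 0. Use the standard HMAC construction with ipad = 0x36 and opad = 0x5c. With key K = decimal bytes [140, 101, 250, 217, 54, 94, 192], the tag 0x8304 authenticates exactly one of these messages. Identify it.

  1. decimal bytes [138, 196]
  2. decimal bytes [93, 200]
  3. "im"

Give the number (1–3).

Key decimal bytes [140, 101, 250, 217, 54, 94, 192] = 8c 65 fa d9 36 5e c0 is exactly B = 7 bytes: K' = 8c 65 fa d9 36 5e c0.
K' ⊕ ipad = ba 53 cc ef 00 68 f6; K' ⊕ opad = d0 39 a6 85 6a 02 9c.
m1: inner = H(ba 53 cc ef 00 68 f6 8a c4) = 40 34; tag = H(d0 39 a6 85 6a 02 9c 40 34) = b000
m2: inner = H(ba 53 cc ef 00 68 f6 5d c8) = 44 07; tag = H(d0 39 a6 85 6a 02 9c 44 07) = 8304 ← matches
m3: inner = H(ba 53 cc ef 00 68 f6 69 6d) = e9 13; tag = H(d0 39 a6 85 6a 02 9c e9 13) = 8fa9

2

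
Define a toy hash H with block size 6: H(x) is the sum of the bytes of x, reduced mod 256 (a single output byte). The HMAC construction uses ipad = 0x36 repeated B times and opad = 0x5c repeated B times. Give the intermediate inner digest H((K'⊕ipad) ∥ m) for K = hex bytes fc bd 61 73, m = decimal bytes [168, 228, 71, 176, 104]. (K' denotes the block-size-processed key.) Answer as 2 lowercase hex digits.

Key hex bytes fc bd 61 73 is 4 bytes ≤ B = 6; zero-pad to 6 bytes: K' = fc bd 61 73 00 00.
K' ⊕ ipad = ca 8b 57 45 36 36.
Inner input = ca 8b 57 45 36 36 ∥ a8 e4 47 b0 68.
Inner hash: sum = 202+139+87+69+54+54+168+228+71+176+104 = 1352; mod 256 = 72 → 48.

48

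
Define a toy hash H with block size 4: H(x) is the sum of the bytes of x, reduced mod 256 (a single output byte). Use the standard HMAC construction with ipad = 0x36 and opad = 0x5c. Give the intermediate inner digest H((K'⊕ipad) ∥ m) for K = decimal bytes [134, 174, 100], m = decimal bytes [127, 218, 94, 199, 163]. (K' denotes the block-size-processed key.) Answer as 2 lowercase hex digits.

f1

Key decimal bytes [134, 174, 100] = 86 ae 64 is 3 bytes ≤ B = 4; zero-pad to 4 bytes: K' = 86 ae 64 00.
K' ⊕ ipad = b0 98 52 36.
Inner input = b0 98 52 36 ∥ 7f da 5e c7 a3.
Inner hash: sum = 176+152+82+54+127+218+94+199+163 = 1265; mod 256 = 241 → f1.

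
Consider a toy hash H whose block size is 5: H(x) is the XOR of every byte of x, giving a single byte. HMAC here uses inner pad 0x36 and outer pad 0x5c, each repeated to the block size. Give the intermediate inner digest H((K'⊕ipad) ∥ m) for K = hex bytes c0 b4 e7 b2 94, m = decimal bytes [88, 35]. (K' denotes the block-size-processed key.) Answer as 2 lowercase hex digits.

f8

Key hex bytes c0 b4 e7 b2 94 is exactly B = 5 bytes: K' = c0 b4 e7 b2 94.
K' ⊕ ipad = f6 82 d1 84 a2.
Inner input = f6 82 d1 84 a2 ∥ 58 23.
Inner hash: XOR f6⊕82⊕d1⊕84⊕a2⊕58⊕23 = f8.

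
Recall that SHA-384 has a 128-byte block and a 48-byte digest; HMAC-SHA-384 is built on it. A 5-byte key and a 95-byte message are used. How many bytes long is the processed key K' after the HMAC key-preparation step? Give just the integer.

Key is 5 ≤ 128 bytes, zero-padded: |K'| = 128.

128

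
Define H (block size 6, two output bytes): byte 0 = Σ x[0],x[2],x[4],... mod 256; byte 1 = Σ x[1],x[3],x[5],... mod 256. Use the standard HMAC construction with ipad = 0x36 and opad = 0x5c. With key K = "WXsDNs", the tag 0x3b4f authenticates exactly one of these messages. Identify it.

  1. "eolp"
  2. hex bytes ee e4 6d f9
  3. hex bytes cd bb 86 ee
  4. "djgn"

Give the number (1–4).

1

Key "WXsDNs" = 57 58 73 44 4e 73 is exactly B = 6 bytes: K' = 57 58 73 44 4e 73.
K' ⊕ ipad = 61 6e 45 72 78 45; K' ⊕ opad = 0b 04 2f 18 12 2f.
m1: inner = H(61 6e 45 72 78 45 65 6f 6c 70) = ef 04; tag = H(0b 04 2f 18 12 2f ef 04) = 3b4f ← matches
m2: inner = H(61 6e 45 72 78 45 ee e4 6d f9) = 79 02; tag = H(0b 04 2f 18 12 2f 79 02) = c54d
m3: inner = H(61 6e 45 72 78 45 cd bb 86 ee) = 71 ce; tag = H(0b 04 2f 18 12 2f 71 ce) = bd19
m4: inner = H(61 6e 45 72 78 45 64 6a 67 6e) = e9 fd; tag = H(0b 04 2f 18 12 2f e9 fd) = 3548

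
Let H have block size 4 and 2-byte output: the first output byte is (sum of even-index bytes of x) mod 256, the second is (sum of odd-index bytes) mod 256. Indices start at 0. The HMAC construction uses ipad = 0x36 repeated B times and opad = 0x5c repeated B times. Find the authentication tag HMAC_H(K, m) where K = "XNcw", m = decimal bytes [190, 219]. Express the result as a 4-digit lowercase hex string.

Key "XNcw" = 58 4e 63 77 is exactly B = 4 bytes: K' = 58 4e 63 77.
K' ⊕ ipad = 6e 78 55 41.  K' ⊕ opad = 04 12 3f 2b.
Inner input = (K'⊕ipad) ∥ m = 6e 78 55 41 ∥ be db.
Inner hash: even-index sum = 385 mod 256 = 129; odd-index sum = 404 mod 256 = 148 → 81 94.
Outer input = (K'⊕opad) ∥ inner = 04 12 3f 2b ∥ 81 94.
Outer hash (tag): even-index sum = 196 mod 256 = 196; odd-index sum = 209 mod 256 = 209 → c4 d1.

c4d1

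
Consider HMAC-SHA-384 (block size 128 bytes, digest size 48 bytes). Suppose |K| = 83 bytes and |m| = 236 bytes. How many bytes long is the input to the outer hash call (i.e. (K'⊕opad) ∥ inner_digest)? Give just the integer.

176

Key is 83 ≤ 128 bytes, zero-padded: |K'| = 128.
Outer input = (K'⊕opad) ∥ H(inner) → 128 + 48 = 176 bytes.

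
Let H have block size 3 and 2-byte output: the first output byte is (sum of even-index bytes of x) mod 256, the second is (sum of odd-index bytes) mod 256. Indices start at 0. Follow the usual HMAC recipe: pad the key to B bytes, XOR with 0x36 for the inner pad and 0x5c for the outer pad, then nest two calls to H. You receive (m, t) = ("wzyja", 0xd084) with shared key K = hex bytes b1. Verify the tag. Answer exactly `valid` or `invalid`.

invalid

Key hex bytes b1 is 1 byte ≤ B = 3; zero-pad to 3 bytes: K' = b1 00 00.
K' ⊕ ipad = 87 36 36; K' ⊕ opad = ed 5c 5c.
Inner hash: even-index sum = 417 mod 256 = 161; odd-index sum = 391 mod 256 = 135 → a1 87.
Outer hash (recomputed tag): even-index sum = 464 mod 256 = 208; odd-index sum = 253 mod 256 = 253 → d0 fd.
Recomputed tag = d0fd; claimed = d084 → mismatch.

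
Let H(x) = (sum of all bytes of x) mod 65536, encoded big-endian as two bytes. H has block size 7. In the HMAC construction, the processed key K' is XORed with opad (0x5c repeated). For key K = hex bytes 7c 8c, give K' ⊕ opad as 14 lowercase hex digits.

20d05c5c5c5c5c

Key hex bytes 7c 8c is 2 bytes ≤ B = 7; zero-pad to 7 bytes: K' = 7c 8c 00 00 00 00 00.
XOR each byte with 0x5c: 7c⊕5c=20, 8c⊕5c=d0, 00⊕5c=5c, 00⊕5c=5c, 00⊕5c=5c, 00⊕5c=5c, 00⊕5c=5c.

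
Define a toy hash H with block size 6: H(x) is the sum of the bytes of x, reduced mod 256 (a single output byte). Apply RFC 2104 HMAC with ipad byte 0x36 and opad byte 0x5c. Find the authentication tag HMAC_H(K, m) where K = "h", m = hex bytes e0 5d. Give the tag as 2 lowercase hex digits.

Key "h" = 68 is 1 byte ≤ B = 6; zero-pad to 6 bytes: K' = 68 00 00 00 00 00.
K' ⊕ ipad = 5e 36 36 36 36 36.  K' ⊕ opad = 34 5c 5c 5c 5c 5c.
Inner input = (K'⊕ipad) ∥ m = 5e 36 36 36 36 36 ∥ e0 5d.
Inner hash: sum = 94+54+54+54+54+54+224+93 = 681; mod 256 = 169 → a9.
Outer input = (K'⊕opad) ∥ inner = 34 5c 5c 5c 5c 5c ∥ a9.
Outer hash (tag): sum = 52+92+92+92+92+92+169 = 681; mod 256 = 169 → a9.

a9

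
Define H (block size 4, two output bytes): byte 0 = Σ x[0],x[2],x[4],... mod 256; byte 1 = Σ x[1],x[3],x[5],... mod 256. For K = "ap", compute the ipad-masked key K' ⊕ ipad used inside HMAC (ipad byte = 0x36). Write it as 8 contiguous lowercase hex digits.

Key "ap" = 61 70 is 2 bytes ≤ B = 4; zero-pad to 4 bytes: K' = 61 70 00 00.
XOR each byte with 0x36: 61⊕36=57, 70⊕36=46, 00⊕36=36, 00⊕36=36.

57463636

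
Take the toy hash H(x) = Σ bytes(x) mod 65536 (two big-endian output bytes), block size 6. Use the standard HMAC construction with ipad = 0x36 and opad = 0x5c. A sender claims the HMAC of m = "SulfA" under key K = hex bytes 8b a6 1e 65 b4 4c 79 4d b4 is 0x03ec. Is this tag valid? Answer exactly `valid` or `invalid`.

invalid

Key hex bytes 8b a6 1e 65 b4 4c 79 4d b4 is 9 bytes > B = 6, so hash it first: H(key) = 04 2e, then zero-pad to 6 bytes: K' = 04 2e 00 00 00 00.
K' ⊕ ipad = 32 18 36 36 36 36; K' ⊕ opad = 58 72 5c 5c 5c 5c.
Inner hash: sum = 50+24+54+54+54+54+83+117+108+102+65 = 765 → 02 fd.
Outer hash (recomputed tag): sum = 88+114+92+92+92+92+2+253 = 825 → 03 39.
Recomputed tag = 0339; claimed = 03ec → mismatch.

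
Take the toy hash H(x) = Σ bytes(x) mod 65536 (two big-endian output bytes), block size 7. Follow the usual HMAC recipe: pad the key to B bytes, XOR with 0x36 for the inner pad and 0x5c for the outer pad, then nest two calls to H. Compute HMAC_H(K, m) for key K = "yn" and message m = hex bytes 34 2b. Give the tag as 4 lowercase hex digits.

0239

Key "yn" = 79 6e is 2 bytes ≤ B = 7; zero-pad to 7 bytes: K' = 79 6e 00 00 00 00 00.
K' ⊕ ipad = 4f 58 36 36 36 36 36.  K' ⊕ opad = 25 32 5c 5c 5c 5c 5c.
Inner input = (K'⊕ipad) ∥ m = 4f 58 36 36 36 36 36 ∥ 34 2b.
Inner hash: sum = 79+88+54+54+54+54+54+52+43 = 532 → 02 14.
Outer input = (K'⊕opad) ∥ inner = 25 32 5c 5c 5c 5c 5c ∥ 02 14.
Outer hash (tag): sum = 37+50+92+92+92+92+92+2+20 = 569 → 02 39.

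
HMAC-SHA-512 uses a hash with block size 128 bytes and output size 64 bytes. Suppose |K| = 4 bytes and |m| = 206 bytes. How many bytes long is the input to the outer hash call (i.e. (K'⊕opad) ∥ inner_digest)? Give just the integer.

192

Key is 4 ≤ 128 bytes, zero-padded: |K'| = 128.
Outer input = (K'⊕opad) ∥ H(inner) → 128 + 64 = 192 bytes.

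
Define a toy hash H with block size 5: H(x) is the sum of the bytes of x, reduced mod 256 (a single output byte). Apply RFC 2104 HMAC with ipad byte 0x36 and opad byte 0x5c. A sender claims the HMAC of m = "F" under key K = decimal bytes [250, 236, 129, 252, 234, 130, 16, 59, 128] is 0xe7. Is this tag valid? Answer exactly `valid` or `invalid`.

invalid

Key decimal bytes [250, 236, 129, 252, 234, 130, 16, 59, 128] = fa ec 81 fc ea 82 10 3b 80 is 9 bytes > B = 5, so hash it first: H(key) = 9a, then zero-pad to 5 bytes: K' = 9a 00 00 00 00.
K' ⊕ ipad = ac 36 36 36 36; K' ⊕ opad = c6 5c 5c 5c 5c.
Inner hash: sum = 172+54+54+54+54+70 = 458; mod 256 = 202 → ca.
Outer hash (recomputed tag): sum = 198+92+92+92+92+202 = 768; mod 256 = 0 → 00.
Recomputed tag = 00; claimed = e7 → mismatch.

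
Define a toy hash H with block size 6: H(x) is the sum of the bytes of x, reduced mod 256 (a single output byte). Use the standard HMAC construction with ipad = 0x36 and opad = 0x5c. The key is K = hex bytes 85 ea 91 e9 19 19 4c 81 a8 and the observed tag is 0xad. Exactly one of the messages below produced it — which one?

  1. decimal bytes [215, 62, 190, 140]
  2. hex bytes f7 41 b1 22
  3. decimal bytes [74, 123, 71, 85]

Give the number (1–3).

Key hex bytes 85 ea 91 e9 19 19 4c 81 a8 is 9 bytes > B = 6, so hash it first: H(key) = 90, then zero-pad to 6 bytes: K' = 90 00 00 00 00 00.
K' ⊕ ipad = a6 36 36 36 36 36; K' ⊕ opad = cc 5c 5c 5c 5c 5c.
m1: inner = H(a6 36 36 36 36 36 d7 3e be 8c) = 13; tag = H(cc 5c 5c 5c 5c 5c 13) = ab
m2: inner = H(a6 36 36 36 36 36 f7 41 b1 22) = bf; tag = H(cc 5c 5c 5c 5c 5c bf) = 57
m3: inner = H(a6 36 36 36 36 36 4a 7b 47 55) = 15; tag = H(cc 5c 5c 5c 5c 5c 15) = ad ← matches

3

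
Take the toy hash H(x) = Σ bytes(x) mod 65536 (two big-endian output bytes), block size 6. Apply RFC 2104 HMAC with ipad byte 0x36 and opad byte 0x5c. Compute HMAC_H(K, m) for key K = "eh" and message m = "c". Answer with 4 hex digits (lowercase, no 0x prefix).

02ca

Key "eh" = 65 68 is 2 bytes ≤ B = 6; zero-pad to 6 bytes: K' = 65 68 00 00 00 00.
K' ⊕ ipad = 53 5e 36 36 36 36.  K' ⊕ opad = 39 34 5c 5c 5c 5c.
Inner input = (K'⊕ipad) ∥ m = 53 5e 36 36 36 36 ∥ 63.
Inner hash: sum = 83+94+54+54+54+54+99 = 492 → 01 ec.
Outer input = (K'⊕opad) ∥ inner = 39 34 5c 5c 5c 5c ∥ 01 ec.
Outer hash (tag): sum = 57+52+92+92+92+92+1+236 = 714 → 02 ca.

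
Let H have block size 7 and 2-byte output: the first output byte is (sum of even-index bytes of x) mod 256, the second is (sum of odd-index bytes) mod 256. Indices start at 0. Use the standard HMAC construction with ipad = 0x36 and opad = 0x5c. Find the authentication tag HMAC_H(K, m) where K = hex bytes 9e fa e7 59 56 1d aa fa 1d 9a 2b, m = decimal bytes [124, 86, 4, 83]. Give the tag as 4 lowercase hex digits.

c356

Key hex bytes 9e fa e7 59 56 1d aa fa 1d 9a 2b is 11 bytes > B = 7, so hash it first: H(key) = cd 04, then zero-pad to 7 bytes: K' = cd 04 00 00 00 00 00.
K' ⊕ ipad = fb 32 36 36 36 36 36.  K' ⊕ opad = 91 58 5c 5c 5c 5c 5c.
Inner input = (K'⊕ipad) ∥ m = fb 32 36 36 36 36 36 ∥ 7c 56 04 53.
Inner hash: even-index sum = 582 mod 256 = 70; odd-index sum = 286 mod 256 = 30 → 46 1e.
Outer input = (K'⊕opad) ∥ inner = 91 58 5c 5c 5c 5c 5c ∥ 46 1e.
Outer hash (tag): even-index sum = 451 mod 256 = 195; odd-index sum = 342 mod 256 = 86 → c3 56.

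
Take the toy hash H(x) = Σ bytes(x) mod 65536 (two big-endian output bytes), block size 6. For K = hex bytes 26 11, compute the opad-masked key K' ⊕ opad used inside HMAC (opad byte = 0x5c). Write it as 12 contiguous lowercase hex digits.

Key hex bytes 26 11 is 2 bytes ≤ B = 6; zero-pad to 6 bytes: K' = 26 11 00 00 00 00.
XOR each byte with 0x5c: 26⊕5c=7a, 11⊕5c=4d, 00⊕5c=5c, 00⊕5c=5c, 00⊕5c=5c, 00⊕5c=5c.

7a4d5c5c5c5c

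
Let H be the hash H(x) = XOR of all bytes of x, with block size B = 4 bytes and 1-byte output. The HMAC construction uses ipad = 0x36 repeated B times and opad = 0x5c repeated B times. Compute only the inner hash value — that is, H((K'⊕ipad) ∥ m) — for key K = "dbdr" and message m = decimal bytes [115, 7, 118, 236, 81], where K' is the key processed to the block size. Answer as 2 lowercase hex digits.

Key "dbdr" = 64 62 64 72 is exactly B = 4 bytes: K' = 64 62 64 72.
K' ⊕ ipad = 52 54 52 44.
Inner input = 52 54 52 44 ∥ 73 07 76 ec 51.
Inner hash: XOR 52⊕54⊕52⊕44⊕73⊕07⊕76⊕ec⊕51 = af.

af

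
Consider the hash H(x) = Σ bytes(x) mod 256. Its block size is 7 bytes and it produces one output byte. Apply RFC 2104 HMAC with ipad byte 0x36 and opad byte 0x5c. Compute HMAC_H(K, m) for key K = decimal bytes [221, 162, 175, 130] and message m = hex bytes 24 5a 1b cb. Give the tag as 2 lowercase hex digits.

36

Key decimal bytes [221, 162, 175, 130] = dd a2 af 82 is 4 bytes ≤ B = 7; zero-pad to 7 bytes: K' = dd a2 af 82 00 00 00.
K' ⊕ ipad = eb 94 99 b4 36 36 36.  K' ⊕ opad = 81 fe f3 de 5c 5c 5c.
Inner input = (K'⊕ipad) ∥ m = eb 94 99 b4 36 36 36 ∥ 24 5a 1b cb.
Inner hash: sum = 235+148+153+180+54+54+54+36+90+27+203 = 1234; mod 256 = 210 → d2.
Outer input = (K'⊕opad) ∥ inner = 81 fe f3 de 5c 5c 5c ∥ d2.
Outer hash (tag): sum = 129+254+243+222+92+92+92+210 = 1334; mod 256 = 54 → 36.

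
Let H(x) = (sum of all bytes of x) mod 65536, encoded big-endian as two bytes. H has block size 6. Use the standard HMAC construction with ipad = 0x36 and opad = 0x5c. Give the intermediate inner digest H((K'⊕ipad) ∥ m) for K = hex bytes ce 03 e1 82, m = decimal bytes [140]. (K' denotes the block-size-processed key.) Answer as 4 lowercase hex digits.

Key hex bytes ce 03 e1 82 is 4 bytes ≤ B = 6; zero-pad to 6 bytes: K' = ce 03 e1 82 00 00.
K' ⊕ ipad = f8 35 d7 b4 36 36.
Inner input = f8 35 d7 b4 36 36 ∥ 8c.
Inner hash: sum = 248+53+215+180+54+54+140 = 944 → 03 b0.

03b0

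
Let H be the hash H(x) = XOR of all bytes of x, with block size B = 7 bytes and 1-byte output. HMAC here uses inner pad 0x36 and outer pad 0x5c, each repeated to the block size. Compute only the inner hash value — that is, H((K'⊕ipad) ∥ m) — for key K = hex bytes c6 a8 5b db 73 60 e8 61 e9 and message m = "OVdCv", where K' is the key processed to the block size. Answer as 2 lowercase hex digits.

Key hex bytes c6 a8 5b db 73 60 e8 61 e9 is 9 bytes > B = 7, so hash it first: H(key) = 9d, then zero-pad to 7 bytes: K' = 9d 00 00 00 00 00 00.
K' ⊕ ipad = ab 36 36 36 36 36 36.
Inner input = ab 36 36 36 36 36 36 ∥ 4f 56 64 43 76.
Inner hash: XOR ab⊕36⊕36⊕36⊕36⊕36⊕36⊕4f⊕56⊕64⊕43⊕76 = e3.

e3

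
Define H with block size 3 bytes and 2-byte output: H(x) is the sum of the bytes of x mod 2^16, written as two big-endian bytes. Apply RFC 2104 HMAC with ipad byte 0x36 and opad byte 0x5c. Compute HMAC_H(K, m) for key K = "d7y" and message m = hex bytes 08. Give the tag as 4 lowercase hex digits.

Key "d7y" = 64 37 79 is exactly B = 3 bytes: K' = 64 37 79.
K' ⊕ ipad = 52 01 4f.  K' ⊕ opad = 38 6b 25.
Inner input = (K'⊕ipad) ∥ m = 52 01 4f ∥ 08.
Inner hash: sum = 82+1+79+8 = 170 → 00 aa.
Outer input = (K'⊕opad) ∥ inner = 38 6b 25 ∥ 00 aa.
Outer hash (tag): sum = 56+107+37+0+170 = 370 → 01 72.

0172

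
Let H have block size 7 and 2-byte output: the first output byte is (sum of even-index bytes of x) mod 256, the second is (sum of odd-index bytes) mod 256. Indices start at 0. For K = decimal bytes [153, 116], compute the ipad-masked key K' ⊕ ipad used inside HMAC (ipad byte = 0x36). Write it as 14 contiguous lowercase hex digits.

af423636363636

Key decimal bytes [153, 116] = 99 74 is 2 bytes ≤ B = 7; zero-pad to 7 bytes: K' = 99 74 00 00 00 00 00.
XOR each byte with 0x36: 99⊕36=af, 74⊕36=42, 00⊕36=36, 00⊕36=36, 00⊕36=36, 00⊕36=36, 00⊕36=36.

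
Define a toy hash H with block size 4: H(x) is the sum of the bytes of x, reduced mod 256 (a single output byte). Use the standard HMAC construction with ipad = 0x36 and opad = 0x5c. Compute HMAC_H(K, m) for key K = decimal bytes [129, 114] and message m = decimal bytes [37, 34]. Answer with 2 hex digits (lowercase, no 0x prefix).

71

Key decimal bytes [129, 114] = 81 72 is 2 bytes ≤ B = 4; zero-pad to 4 bytes: K' = 81 72 00 00.
K' ⊕ ipad = b7 44 36 36.  K' ⊕ opad = dd 2e 5c 5c.
Inner input = (K'⊕ipad) ∥ m = b7 44 36 36 ∥ 25 22.
Inner hash: sum = 183+68+54+54+37+34 = 430; mod 256 = 174 → ae.
Outer input = (K'⊕opad) ∥ inner = dd 2e 5c 5c ∥ ae.
Outer hash (tag): sum = 221+46+92+92+174 = 625; mod 256 = 113 → 71.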